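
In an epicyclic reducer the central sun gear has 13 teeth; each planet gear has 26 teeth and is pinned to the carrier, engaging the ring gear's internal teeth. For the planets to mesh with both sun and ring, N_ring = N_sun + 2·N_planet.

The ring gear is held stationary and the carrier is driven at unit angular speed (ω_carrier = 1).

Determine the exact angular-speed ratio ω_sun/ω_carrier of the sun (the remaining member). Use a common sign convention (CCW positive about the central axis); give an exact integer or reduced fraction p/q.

N_ring = 13 + 2·26 = 65
13(ω_s−ω_c) = −65(ω_r−ω_c),  ω_r=0, ω_c=1
ω_s = 1 − (65/13)(0−1) = 6
ω_s/ω_c = 6

6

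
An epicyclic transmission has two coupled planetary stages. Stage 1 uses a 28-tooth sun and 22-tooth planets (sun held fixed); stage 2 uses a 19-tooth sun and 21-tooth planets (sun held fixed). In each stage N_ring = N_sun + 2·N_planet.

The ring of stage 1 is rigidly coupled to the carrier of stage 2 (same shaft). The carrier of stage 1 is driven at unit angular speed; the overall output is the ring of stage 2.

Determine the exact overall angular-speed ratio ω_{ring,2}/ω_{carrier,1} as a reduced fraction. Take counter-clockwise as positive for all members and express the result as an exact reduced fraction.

Stage 1: N_ring = 28 + 2·22 = 72
Stage 1: 28(ω_s−ω_c) = −72(ω_r−ω_c),  ω_s=0, ω_c=1
Stage 1: ω_r = 1 − (28/72)(0−1) = 25/18
  ⇒ ω_r¹/ω_c¹ = 25/18
Stage 2: N_ring = 19 + 2·21 = 61
Stage 2: 19(ω_s−ω_c) = −61(ω_r−ω_c),  ω_s=0, ω_c=1
Stage 2: ω_r = 1 − (19/61)(0−1) = 80/61
  ⇒ ω_r²/ω_c² = 80/61
Coupling ω_c² = ω_r¹ ⇒ overall = 25/18 × 80/61 = 1000/549

1000/549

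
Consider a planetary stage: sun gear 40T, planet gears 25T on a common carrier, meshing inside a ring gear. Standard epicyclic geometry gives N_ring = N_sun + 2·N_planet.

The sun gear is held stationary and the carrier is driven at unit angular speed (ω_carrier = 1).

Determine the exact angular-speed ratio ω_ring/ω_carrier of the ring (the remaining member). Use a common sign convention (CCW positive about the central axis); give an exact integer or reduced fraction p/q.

13/9

N_ring = 40 + 2·25 = 90
40(ω_s−ω_c) = −90(ω_r−ω_c),  ω_s=0, ω_c=1
ω_r = 1 − (40/90)(0−1) = 13/9
ω_r/ω_c = 13/9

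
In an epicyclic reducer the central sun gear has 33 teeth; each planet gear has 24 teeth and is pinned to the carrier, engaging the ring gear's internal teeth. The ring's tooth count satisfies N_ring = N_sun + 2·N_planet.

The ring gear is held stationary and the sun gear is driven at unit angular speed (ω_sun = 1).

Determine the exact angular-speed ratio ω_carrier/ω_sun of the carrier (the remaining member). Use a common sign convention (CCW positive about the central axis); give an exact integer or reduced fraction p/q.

11/38

N_ring = 33 + 2·24 = 81
33(ω_s−ω_c) = −81(ω_r−ω_c),  ω_r=0, ω_s=1
33(1−ω_c) = −81(0−ω_c)  ⇒  114ω_c = 33  ⇒  ω_c = 11/38
ω_c/ω_s = 11/38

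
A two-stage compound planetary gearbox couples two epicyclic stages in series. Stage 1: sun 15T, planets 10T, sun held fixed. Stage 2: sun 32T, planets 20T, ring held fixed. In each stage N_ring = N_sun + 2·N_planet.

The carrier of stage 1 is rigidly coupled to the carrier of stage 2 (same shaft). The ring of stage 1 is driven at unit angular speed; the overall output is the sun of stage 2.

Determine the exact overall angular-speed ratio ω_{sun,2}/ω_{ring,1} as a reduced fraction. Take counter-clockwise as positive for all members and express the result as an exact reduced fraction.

91/40

Stage 1: N_ring = 15 + 2·10 = 35
Stage 1: 15(ω_s−ω_c) = −35(ω_r−ω_c),  ω_s=0, ω_r=1
Stage 1: 15(0−ω_c) = −35(1−ω_c)  ⇒  50ω_c = 35  ⇒  ω_c = 7/10
  ⇒ ω_c¹/ω_r¹ = 7/10
Stage 2: N_ring = 32 + 2·20 = 72
Stage 2: 32(ω_s−ω_c) = −72(ω_r−ω_c),  ω_r=0, ω_c=1
Stage 2: ω_s = 1 − (72/32)(0−1) = 13/4
  ⇒ ω_s²/ω_c² = 13/4
Coupling ω_c² = ω_c¹ ⇒ overall = 7/10 × 13/4 = 91/40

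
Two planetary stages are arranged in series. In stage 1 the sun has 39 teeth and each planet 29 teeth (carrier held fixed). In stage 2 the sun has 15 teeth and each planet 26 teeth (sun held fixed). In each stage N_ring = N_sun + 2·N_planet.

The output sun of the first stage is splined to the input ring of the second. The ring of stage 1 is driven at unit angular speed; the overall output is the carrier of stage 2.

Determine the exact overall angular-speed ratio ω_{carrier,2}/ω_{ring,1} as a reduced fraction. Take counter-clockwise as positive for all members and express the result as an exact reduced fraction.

Stage 1: N_ring = 39 + 2·29 = 97
Stage 1: 39(ω_s−ω_c) = −97(ω_r−ω_c),  ω_c=0, ω_r=1
Stage 1: ω_s = 0 − (97/39)(1−0) = -97/39
  ⇒ ω_s¹/ω_r¹ = -97/39
Stage 2: N_ring = 15 + 2·26 = 67
Stage 2: 15(ω_s−ω_c) = −67(ω_r−ω_c),  ω_s=0, ω_r=1
Stage 2: 15(0−ω_c) = −67(1−ω_c)  ⇒  82ω_c = 67  ⇒  ω_c = 67/82
  ⇒ ω_c²/ω_r² = 67/82
Coupling ω_r² = ω_s¹ ⇒ overall = -97/39 × 67/82 = -6499/3198

-6499/3198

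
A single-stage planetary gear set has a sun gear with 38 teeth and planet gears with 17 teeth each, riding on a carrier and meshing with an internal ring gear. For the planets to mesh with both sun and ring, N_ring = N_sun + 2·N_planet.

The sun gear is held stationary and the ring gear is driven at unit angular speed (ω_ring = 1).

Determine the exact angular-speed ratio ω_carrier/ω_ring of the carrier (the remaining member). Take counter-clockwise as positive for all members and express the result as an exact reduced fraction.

N_ring = 38 + 2·17 = 72
38(ω_s−ω_c) = −72(ω_r−ω_c),  ω_s=0, ω_r=1
38(0−ω_c) = −72(1−ω_c)  ⇒  110ω_c = 72  ⇒  ω_c = 36/55
ω_c/ω_r = 36/55

36/55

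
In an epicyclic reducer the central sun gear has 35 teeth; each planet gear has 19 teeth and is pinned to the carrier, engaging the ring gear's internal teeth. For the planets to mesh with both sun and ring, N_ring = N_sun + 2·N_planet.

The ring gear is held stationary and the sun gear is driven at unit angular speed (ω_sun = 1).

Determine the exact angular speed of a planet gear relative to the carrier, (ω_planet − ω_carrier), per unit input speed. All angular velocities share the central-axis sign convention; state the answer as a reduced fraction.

-2555/2052

N_ring = 35 + 2·19 = 73
35(ω_s−ω_c) = −73(ω_r−ω_c),  ω_r=0, ω_s=1
35(1−ω_c) = −73(0−ω_c)  ⇒  108ω_c = 35  ⇒  ω_c = 35/108
sun–planet: 35·(1−35/108) = −19·(ω_p−ω_c)  ⇒  ω_p−ω_c = −(35/19)·(73/108) = -2555/2052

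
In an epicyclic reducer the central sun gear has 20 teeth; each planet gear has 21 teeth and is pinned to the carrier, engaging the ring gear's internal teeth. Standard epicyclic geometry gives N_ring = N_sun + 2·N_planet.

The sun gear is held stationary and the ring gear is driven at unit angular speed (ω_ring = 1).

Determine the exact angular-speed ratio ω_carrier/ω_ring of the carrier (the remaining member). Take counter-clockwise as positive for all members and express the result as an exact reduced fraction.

N_ring = 20 + 2·21 = 62
20(ω_s−ω_c) = −62(ω_r−ω_c),  ω_s=0, ω_r=1
20(0−ω_c) = −62(1−ω_c)  ⇒  82ω_c = 62  ⇒  ω_c = 31/41
ω_c/ω_r = 31/41

31/41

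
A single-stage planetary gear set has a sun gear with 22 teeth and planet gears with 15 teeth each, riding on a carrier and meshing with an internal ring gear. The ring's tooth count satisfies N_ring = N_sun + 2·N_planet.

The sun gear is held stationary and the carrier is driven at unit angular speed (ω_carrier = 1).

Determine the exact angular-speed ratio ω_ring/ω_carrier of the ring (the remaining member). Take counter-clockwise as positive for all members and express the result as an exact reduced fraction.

N_ring = 22 + 2·15 = 52
22(ω_s−ω_c) = −52(ω_r−ω_c),  ω_s=0, ω_c=1
ω_r = 1 − (22/52)(0−1) = 37/26
ω_r/ω_c = 37/26

37/26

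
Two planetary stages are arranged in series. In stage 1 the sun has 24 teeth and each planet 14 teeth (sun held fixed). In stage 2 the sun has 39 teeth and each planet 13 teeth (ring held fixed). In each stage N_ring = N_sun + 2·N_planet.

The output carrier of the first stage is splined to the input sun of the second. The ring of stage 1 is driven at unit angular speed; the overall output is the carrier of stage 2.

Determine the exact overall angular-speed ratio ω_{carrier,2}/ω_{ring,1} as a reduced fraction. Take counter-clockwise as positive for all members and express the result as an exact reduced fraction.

39/152

Stage 1: N_ring = 24 + 2·14 = 52
Stage 1: 24(ω_s−ω_c) = −52(ω_r−ω_c),  ω_s=0, ω_r=1
Stage 1: 24(0−ω_c) = −52(1−ω_c)  ⇒  76ω_c = 52  ⇒  ω_c = 13/19
  ⇒ ω_c¹/ω_r¹ = 13/19
Stage 2: N_ring = 39 + 2·13 = 65
Stage 2: 39(ω_s−ω_c) = −65(ω_r−ω_c),  ω_r=0, ω_s=1
Stage 2: 39(1−ω_c) = −65(0−ω_c)  ⇒  104ω_c = 39  ⇒  ω_c = 3/8
  ⇒ ω_c²/ω_s² = 3/8
Coupling ω_s² = ω_c¹ ⇒ overall = 13/19 × 3/8 = 39/152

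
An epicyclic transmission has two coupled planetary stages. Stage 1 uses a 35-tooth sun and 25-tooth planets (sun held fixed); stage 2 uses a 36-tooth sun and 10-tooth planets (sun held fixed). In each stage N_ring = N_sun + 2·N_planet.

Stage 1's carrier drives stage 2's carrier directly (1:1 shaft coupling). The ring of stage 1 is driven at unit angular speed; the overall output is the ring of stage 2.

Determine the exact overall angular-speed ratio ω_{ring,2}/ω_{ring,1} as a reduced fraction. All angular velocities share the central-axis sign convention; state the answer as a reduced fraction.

391/336

Stage 1: N_ring = 35 + 2·25 = 85
Stage 1: 35(ω_s−ω_c) = −85(ω_r−ω_c),  ω_s=0, ω_r=1
Stage 1: 35(0−ω_c) = −85(1−ω_c)  ⇒  120ω_c = 85  ⇒  ω_c = 17/24
  ⇒ ω_c¹/ω_r¹ = 17/24
Stage 2: N_ring = 36 + 2·10 = 56
Stage 2: 36(ω_s−ω_c) = −56(ω_r−ω_c),  ω_s=0, ω_c=1
Stage 2: ω_r = 1 − (36/56)(0−1) = 23/14
  ⇒ ω_r²/ω_c² = 23/14
Coupling ω_c² = ω_c¹ ⇒ overall = 17/24 × 23/14 = 391/336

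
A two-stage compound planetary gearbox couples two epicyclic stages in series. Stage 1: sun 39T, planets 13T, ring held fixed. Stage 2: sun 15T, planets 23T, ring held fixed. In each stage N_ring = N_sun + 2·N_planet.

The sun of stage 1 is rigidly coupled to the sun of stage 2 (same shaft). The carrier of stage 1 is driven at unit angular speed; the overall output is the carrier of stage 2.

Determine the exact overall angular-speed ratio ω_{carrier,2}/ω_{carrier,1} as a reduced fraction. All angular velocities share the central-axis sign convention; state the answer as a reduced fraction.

10/19

Stage 1: N_ring = 39 + 2·13 = 65
Stage 1: 39(ω_s−ω_c) = −65(ω_r−ω_c),  ω_r=0, ω_c=1
Stage 1: ω_s = 1 − (65/39)(0−1) = 8/3
  ⇒ ω_s¹/ω_c¹ = 8/3
Stage 2: N_ring = 15 + 2·23 = 61
Stage 2: 15(ω_s−ω_c) = −61(ω_r−ω_c),  ω_r=0, ω_s=1
Stage 2: 15(1−ω_c) = −61(0−ω_c)  ⇒  76ω_c = 15  ⇒  ω_c = 15/76
  ⇒ ω_c²/ω_s² = 15/76
Coupling ω_s² = ω_s¹ ⇒ overall = 8/3 × 15/76 = 10/19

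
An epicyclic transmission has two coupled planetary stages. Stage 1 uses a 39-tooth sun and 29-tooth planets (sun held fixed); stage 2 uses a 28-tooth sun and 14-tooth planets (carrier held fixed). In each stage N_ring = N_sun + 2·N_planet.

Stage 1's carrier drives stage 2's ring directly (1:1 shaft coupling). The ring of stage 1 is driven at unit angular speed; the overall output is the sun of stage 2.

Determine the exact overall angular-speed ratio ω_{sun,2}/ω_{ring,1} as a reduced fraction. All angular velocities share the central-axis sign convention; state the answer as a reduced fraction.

Stage 1: N_ring = 39 + 2·29 = 97
Stage 1: 39(ω_s−ω_c) = −97(ω_r−ω_c),  ω_s=0, ω_r=1
Stage 1: 39(0−ω_c) = −97(1−ω_c)  ⇒  136ω_c = 97  ⇒  ω_c = 97/136
  ⇒ ω_c¹/ω_r¹ = 97/136
Stage 2: N_ring = 28 + 2·14 = 56
Stage 2: 28(ω_s−ω_c) = −56(ω_r−ω_c),  ω_c=0, ω_r=1
Stage 2: ω_s = 0 − (56/28)(1−0) = -2
  ⇒ ω_s²/ω_r² = -2
Coupling ω_r² = ω_c¹ ⇒ overall = 97/136 × -2 = -97/68

-97/68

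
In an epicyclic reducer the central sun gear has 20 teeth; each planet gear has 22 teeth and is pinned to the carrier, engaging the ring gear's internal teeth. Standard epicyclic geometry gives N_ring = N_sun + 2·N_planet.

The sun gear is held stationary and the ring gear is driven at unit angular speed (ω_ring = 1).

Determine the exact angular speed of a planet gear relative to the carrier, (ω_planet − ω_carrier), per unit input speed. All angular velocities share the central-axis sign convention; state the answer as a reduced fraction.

N_ring = 20 + 2·22 = 64
20(ω_s−ω_c) = −64(ω_r−ω_c),  ω_s=0, ω_r=1
20(0−ω_c) = −64(1−ω_c)  ⇒  84ω_c = 64  ⇒  ω_c = 16/21
sun–planet: 20·(0−16/21) = −22·(ω_p−ω_c)  ⇒  ω_p−ω_c = −(20/22)·(-16/21) = 160/231

160/231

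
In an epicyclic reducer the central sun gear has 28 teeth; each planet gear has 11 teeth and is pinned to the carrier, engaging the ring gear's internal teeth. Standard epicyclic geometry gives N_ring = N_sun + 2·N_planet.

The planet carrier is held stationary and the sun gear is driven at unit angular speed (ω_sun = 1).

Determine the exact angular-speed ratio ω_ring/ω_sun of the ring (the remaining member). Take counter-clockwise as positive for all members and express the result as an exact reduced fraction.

-14/25

N_ring = 28 + 2·11 = 50
28(ω_s−ω_c) = −50(ω_r−ω_c),  ω_c=0, ω_s=1
ω_r = 0 − (28/50)(1−0) = -14/25
ω_r/ω_s = -14/25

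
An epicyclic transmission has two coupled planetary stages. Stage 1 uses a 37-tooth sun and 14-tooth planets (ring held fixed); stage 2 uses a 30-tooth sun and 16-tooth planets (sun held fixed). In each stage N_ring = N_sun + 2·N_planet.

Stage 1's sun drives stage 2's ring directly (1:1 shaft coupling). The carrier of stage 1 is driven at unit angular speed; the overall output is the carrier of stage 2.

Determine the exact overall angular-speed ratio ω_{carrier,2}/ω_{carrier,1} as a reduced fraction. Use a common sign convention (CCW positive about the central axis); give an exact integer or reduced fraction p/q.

Stage 1: N_ring = 37 + 2·14 = 65
Stage 1: 37(ω_s−ω_c) = −65(ω_r−ω_c),  ω_r=0, ω_c=1
Stage 1: ω_s = 1 − (65/37)(0−1) = 102/37
  ⇒ ω_s¹/ω_c¹ = 102/37
Stage 2: N_ring = 30 + 2·16 = 62
Stage 2: 30(ω_s−ω_c) = −62(ω_r−ω_c),  ω_s=0, ω_r=1
Stage 2: 30(0−ω_c) = −62(1−ω_c)  ⇒  92ω_c = 62  ⇒  ω_c = 31/46
  ⇒ ω_c²/ω_r² = 31/46
Coupling ω_r² = ω_s¹ ⇒ overall = 102/37 × 31/46 = 1581/851

1581/851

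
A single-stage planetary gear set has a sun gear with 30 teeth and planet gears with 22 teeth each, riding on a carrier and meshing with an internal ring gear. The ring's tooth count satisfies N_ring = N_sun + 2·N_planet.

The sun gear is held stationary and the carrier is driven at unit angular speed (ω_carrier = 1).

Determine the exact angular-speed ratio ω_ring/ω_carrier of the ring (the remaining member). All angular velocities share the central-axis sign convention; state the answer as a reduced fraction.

N_ring = 30 + 2·22 = 74
30(ω_s−ω_c) = −74(ω_r−ω_c),  ω_s=0, ω_c=1
ω_r = 1 − (30/74)(0−1) = 52/37
ω_r/ω_c = 52/37

52/37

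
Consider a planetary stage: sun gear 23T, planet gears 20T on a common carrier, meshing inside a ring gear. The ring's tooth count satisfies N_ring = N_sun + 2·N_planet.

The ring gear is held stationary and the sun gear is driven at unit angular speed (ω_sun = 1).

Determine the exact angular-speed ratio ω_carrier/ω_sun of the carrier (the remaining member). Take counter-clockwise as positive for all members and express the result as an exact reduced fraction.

23/86

N_ring = 23 + 2·20 = 63
23(ω_s−ω_c) = −63(ω_r−ω_c),  ω_r=0, ω_s=1
23(1−ω_c) = −63(0−ω_c)  ⇒  86ω_c = 23  ⇒  ω_c = 23/86
ω_c/ω_s = 23/86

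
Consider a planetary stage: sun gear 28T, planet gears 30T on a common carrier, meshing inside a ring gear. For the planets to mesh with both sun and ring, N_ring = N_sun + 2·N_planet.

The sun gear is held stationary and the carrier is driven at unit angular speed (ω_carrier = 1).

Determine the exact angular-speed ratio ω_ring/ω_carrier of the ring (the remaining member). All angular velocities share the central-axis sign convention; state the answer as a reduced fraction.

29/22

N_ring = 28 + 2·30 = 88
28(ω_s−ω_c) = −88(ω_r−ω_c),  ω_s=0, ω_c=1
ω_r = 1 − (28/88)(0−1) = 29/22
ω_r/ω_c = 29/22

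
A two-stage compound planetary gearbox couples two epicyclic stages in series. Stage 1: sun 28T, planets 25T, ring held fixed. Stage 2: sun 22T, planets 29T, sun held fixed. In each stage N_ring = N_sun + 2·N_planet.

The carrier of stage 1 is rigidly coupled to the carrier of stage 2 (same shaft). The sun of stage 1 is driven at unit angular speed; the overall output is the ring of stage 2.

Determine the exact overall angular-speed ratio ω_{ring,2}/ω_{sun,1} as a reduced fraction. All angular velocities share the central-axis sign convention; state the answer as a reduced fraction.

357/1060

Stage 1: N_ring = 28 + 2·25 = 78
Stage 1: 28(ω_s−ω_c) = −78(ω_r−ω_c),  ω_r=0, ω_s=1
Stage 1: 28(1−ω_c) = −78(0−ω_c)  ⇒  106ω_c = 28  ⇒  ω_c = 14/53
  ⇒ ω_c¹/ω_s¹ = 14/53
Stage 2: N_ring = 22 + 2·29 = 80
Stage 2: 22(ω_s−ω_c) = −80(ω_r−ω_c),  ω_s=0, ω_c=1
Stage 2: ω_r = 1 − (22/80)(0−1) = 51/40
  ⇒ ω_r²/ω_c² = 51/40
Coupling ω_c² = ω_c¹ ⇒ overall = 14/53 × 51/40 = 357/1060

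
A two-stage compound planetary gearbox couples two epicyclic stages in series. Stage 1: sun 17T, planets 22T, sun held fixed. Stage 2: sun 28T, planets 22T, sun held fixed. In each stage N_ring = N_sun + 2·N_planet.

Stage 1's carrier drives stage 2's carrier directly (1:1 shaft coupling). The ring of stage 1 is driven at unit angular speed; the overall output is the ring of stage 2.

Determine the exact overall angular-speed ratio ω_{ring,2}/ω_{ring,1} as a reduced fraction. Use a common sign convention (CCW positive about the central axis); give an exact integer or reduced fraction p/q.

1525/1404

Stage 1: N_ring = 17 + 2·22 = 61
Stage 1: 17(ω_s−ω_c) = −61(ω_r−ω_c),  ω_s=0, ω_r=1
Stage 1: 17(0−ω_c) = −61(1−ω_c)  ⇒  78ω_c = 61  ⇒  ω_c = 61/78
  ⇒ ω_c¹/ω_r¹ = 61/78
Stage 2: N_ring = 28 + 2·22 = 72
Stage 2: 28(ω_s−ω_c) = −72(ω_r−ω_c),  ω_s=0, ω_c=1
Stage 2: ω_r = 1 − (28/72)(0−1) = 25/18
  ⇒ ω_r²/ω_c² = 25/18
Coupling ω_c² = ω_c¹ ⇒ overall = 61/78 × 25/18 = 1525/1404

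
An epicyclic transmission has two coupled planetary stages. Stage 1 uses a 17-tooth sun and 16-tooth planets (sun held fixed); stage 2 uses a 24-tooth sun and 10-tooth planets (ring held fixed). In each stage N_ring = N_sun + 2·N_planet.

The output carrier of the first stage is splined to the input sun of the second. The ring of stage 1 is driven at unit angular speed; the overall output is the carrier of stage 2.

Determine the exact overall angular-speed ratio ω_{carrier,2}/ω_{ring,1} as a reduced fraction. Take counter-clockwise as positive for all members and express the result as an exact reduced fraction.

49/187

Stage 1: N_ring = 17 + 2·16 = 49
Stage 1: 17(ω_s−ω_c) = −49(ω_r−ω_c),  ω_s=0, ω_r=1
Stage 1: 17(0−ω_c) = −49(1−ω_c)  ⇒  66ω_c = 49  ⇒  ω_c = 49/66
  ⇒ ω_c¹/ω_r¹ = 49/66
Stage 2: N_ring = 24 + 2·10 = 44
Stage 2: 24(ω_s−ω_c) = −44(ω_r−ω_c),  ω_r=0, ω_s=1
Stage 2: 24(1−ω_c) = −44(0−ω_c)  ⇒  68ω_c = 24  ⇒  ω_c = 6/17
  ⇒ ω_c²/ω_s² = 6/17
Coupling ω_s² = ω_c¹ ⇒ overall = 49/66 × 6/17 = 49/187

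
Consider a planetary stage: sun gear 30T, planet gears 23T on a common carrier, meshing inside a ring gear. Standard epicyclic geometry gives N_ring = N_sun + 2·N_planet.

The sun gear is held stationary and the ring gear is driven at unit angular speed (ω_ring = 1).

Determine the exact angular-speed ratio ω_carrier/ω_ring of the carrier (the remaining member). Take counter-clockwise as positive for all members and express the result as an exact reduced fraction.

N_ring = 30 + 2·23 = 76
30(ω_s−ω_c) = −76(ω_r−ω_c),  ω_s=0, ω_r=1
30(0−ω_c) = −76(1−ω_c)  ⇒  106ω_c = 76  ⇒  ω_c = 38/53
ω_c/ω_r = 38/53

38/53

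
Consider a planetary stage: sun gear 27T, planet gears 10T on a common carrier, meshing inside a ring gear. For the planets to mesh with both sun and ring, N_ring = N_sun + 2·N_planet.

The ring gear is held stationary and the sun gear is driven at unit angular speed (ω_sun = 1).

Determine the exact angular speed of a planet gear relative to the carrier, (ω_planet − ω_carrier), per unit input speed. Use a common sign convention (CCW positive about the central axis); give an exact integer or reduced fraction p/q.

N_ring = 27 + 2·10 = 47
27(ω_s−ω_c) = −47(ω_r−ω_c),  ω_r=0, ω_s=1
27(1−ω_c) = −47(0−ω_c)  ⇒  74ω_c = 27  ⇒  ω_c = 27/74
sun–planet: 27·(1−27/74) = −10·(ω_p−ω_c)  ⇒  ω_p−ω_c = −(27/10)·(47/74) = -1269/740

-1269/740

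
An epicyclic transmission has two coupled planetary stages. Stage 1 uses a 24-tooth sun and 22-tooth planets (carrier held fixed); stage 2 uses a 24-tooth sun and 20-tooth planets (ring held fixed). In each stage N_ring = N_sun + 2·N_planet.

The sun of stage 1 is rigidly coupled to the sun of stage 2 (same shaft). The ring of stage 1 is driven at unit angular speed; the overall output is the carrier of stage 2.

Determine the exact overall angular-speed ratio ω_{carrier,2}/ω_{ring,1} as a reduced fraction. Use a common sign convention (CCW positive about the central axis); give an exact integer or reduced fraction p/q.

Stage 1: N_ring = 24 + 2·22 = 68
Stage 1: 24(ω_s−ω_c) = −68(ω_r−ω_c),  ω_c=0, ω_r=1
Stage 1: ω_s = 0 − (68/24)(1−0) = -17/6
  ⇒ ω_s¹/ω_r¹ = -17/6
Stage 2: N_ring = 24 + 2·20 = 64
Stage 2: 24(ω_s−ω_c) = −64(ω_r−ω_c),  ω_r=0, ω_s=1
Stage 2: 24(1−ω_c) = −64(0−ω_c)  ⇒  88ω_c = 24  ⇒  ω_c = 3/11
  ⇒ ω_c²/ω_s² = 3/11
Coupling ω_s² = ω_s¹ ⇒ overall = -17/6 × 3/11 = -17/22

-17/22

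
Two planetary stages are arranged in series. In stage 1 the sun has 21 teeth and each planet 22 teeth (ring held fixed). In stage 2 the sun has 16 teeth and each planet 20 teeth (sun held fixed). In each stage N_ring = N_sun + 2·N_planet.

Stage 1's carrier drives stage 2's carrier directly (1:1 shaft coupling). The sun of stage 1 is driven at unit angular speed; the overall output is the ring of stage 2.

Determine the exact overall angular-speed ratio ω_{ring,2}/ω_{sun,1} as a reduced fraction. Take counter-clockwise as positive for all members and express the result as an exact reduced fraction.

27/86

Stage 1: N_ring = 21 + 2·22 = 65
Stage 1: 21(ω_s−ω_c) = −65(ω_r−ω_c),  ω_r=0, ω_s=1
Stage 1: 21(1−ω_c) = −65(0−ω_c)  ⇒  86ω_c = 21  ⇒  ω_c = 21/86
  ⇒ ω_c¹/ω_s¹ = 21/86
Stage 2: N_ring = 16 + 2·20 = 56
Stage 2: 16(ω_s−ω_c) = −56(ω_r−ω_c),  ω_s=0, ω_c=1
Stage 2: ω_r = 1 − (16/56)(0−1) = 9/7
  ⇒ ω_r²/ω_c² = 9/7
Coupling ω_c² = ω_c¹ ⇒ overall = 21/86 × 9/7 = 27/86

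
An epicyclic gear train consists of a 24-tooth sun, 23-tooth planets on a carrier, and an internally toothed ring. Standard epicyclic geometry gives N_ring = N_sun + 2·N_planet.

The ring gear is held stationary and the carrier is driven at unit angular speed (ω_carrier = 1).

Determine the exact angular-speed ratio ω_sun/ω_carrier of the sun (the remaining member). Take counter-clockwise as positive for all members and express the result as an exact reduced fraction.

N_ring = 24 + 2·23 = 70
24(ω_s−ω_c) = −70(ω_r−ω_c),  ω_r=0, ω_c=1
ω_s = 1 − (70/24)(0−1) = 47/12
ω_s/ω_c = 47/12

47/12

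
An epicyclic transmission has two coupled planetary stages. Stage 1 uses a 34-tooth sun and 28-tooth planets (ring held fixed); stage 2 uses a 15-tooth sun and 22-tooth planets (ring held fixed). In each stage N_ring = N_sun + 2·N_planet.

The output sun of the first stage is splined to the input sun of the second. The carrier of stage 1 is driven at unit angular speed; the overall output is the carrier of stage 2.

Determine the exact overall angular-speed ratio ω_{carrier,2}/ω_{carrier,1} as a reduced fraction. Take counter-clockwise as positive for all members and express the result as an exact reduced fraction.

465/629

Stage 1: N_ring = 34 + 2·28 = 90
Stage 1: 34(ω_s−ω_c) = −90(ω_r−ω_c),  ω_r=0, ω_c=1
Stage 1: ω_s = 1 − (90/34)(0−1) = 62/17
  ⇒ ω_s¹/ω_c¹ = 62/17
Stage 2: N_ring = 15 + 2·22 = 59
Stage 2: 15(ω_s−ω_c) = −59(ω_r−ω_c),  ω_r=0, ω_s=1
Stage 2: 15(1−ω_c) = −59(0−ω_c)  ⇒  74ω_c = 15  ⇒  ω_c = 15/74
  ⇒ ω_c²/ω_s² = 15/74
Coupling ω_s² = ω_s¹ ⇒ overall = 62/17 × 15/74 = 465/629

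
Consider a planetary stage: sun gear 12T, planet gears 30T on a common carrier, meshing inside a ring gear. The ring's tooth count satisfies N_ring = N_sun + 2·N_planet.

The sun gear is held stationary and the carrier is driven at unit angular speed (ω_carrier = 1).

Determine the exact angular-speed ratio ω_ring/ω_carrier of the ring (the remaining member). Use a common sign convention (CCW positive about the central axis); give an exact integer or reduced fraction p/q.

7/6

N_ring = 12 + 2·30 = 72
12(ω_s−ω_c) = −72(ω_r−ω_c),  ω_s=0, ω_c=1
ω_r = 1 − (12/72)(0−1) = 7/6
ω_r/ω_c = 7/6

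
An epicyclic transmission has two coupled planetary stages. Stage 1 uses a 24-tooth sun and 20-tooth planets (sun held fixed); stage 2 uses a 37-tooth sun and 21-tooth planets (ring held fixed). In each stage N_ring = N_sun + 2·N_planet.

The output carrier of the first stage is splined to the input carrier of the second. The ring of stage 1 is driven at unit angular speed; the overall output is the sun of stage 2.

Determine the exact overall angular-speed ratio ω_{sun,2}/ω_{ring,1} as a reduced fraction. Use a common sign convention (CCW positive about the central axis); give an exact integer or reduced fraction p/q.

Stage 1: N_ring = 24 + 2·20 = 64
Stage 1: 24(ω_s−ω_c) = −64(ω_r−ω_c),  ω_s=0, ω_r=1
Stage 1: 24(0−ω_c) = −64(1−ω_c)  ⇒  88ω_c = 64  ⇒  ω_c = 8/11
  ⇒ ω_c¹/ω_r¹ = 8/11
Stage 2: N_ring = 37 + 2·21 = 79
Stage 2: 37(ω_s−ω_c) = −79(ω_r−ω_c),  ω_r=0, ω_c=1
Stage 2: ω_s = 1 − (79/37)(0−1) = 116/37
  ⇒ ω_s²/ω_c² = 116/37
Coupling ω_c² = ω_c¹ ⇒ overall = 8/11 × 116/37 = 928/407

928/407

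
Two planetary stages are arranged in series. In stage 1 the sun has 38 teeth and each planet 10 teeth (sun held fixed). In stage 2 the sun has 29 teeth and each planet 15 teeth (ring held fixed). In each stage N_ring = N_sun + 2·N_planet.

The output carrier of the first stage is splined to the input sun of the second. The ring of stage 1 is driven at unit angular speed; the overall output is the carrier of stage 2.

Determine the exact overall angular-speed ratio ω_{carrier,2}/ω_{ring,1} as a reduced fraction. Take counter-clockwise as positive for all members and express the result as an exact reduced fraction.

841/4224

Stage 1: N_ring = 38 + 2·10 = 58
Stage 1: 38(ω_s−ω_c) = −58(ω_r−ω_c),  ω_s=0, ω_r=1
Stage 1: 38(0−ω_c) = −58(1−ω_c)  ⇒  96ω_c = 58  ⇒  ω_c = 29/48
  ⇒ ω_c¹/ω_r¹ = 29/48
Stage 2: N_ring = 29 + 2·15 = 59
Stage 2: 29(ω_s−ω_c) = −59(ω_r−ω_c),  ω_r=0, ω_s=1
Stage 2: 29(1−ω_c) = −59(0−ω_c)  ⇒  88ω_c = 29  ⇒  ω_c = 29/88
  ⇒ ω_c²/ω_s² = 29/88
Coupling ω_s² = ω_c¹ ⇒ overall = 29/48 × 29/88 = 841/4224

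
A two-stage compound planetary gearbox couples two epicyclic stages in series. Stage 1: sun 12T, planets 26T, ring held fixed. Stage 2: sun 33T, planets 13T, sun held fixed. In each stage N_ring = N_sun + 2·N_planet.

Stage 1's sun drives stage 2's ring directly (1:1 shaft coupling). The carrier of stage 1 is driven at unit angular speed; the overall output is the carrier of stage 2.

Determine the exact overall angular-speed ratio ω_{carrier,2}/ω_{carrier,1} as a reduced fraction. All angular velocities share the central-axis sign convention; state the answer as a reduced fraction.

1121/276

Stage 1: N_ring = 12 + 2·26 = 64
Stage 1: 12(ω_s−ω_c) = −64(ω_r−ω_c),  ω_r=0, ω_c=1
Stage 1: ω_s = 1 − (64/12)(0−1) = 19/3
  ⇒ ω_s¹/ω_c¹ = 19/3
Stage 2: N_ring = 33 + 2·13 = 59
Stage 2: 33(ω_s−ω_c) = −59(ω_r−ω_c),  ω_s=0, ω_r=1
Stage 2: 33(0−ω_c) = −59(1−ω_c)  ⇒  92ω_c = 59  ⇒  ω_c = 59/92
  ⇒ ω_c²/ω_r² = 59/92
Coupling ω_r² = ω_s¹ ⇒ overall = 19/3 × 59/92 = 1121/276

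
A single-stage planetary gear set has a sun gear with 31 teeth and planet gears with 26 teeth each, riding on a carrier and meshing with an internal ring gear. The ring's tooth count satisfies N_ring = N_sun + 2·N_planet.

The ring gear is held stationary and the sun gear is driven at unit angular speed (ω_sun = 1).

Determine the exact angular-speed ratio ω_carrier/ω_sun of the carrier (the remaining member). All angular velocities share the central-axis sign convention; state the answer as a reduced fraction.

N_ring = 31 + 2·26 = 83
31(ω_s−ω_c) = −83(ω_r−ω_c),  ω_r=0, ω_s=1
31(1−ω_c) = −83(0−ω_c)  ⇒  114ω_c = 31  ⇒  ω_c = 31/114
ω_c/ω_s = 31/114

31/114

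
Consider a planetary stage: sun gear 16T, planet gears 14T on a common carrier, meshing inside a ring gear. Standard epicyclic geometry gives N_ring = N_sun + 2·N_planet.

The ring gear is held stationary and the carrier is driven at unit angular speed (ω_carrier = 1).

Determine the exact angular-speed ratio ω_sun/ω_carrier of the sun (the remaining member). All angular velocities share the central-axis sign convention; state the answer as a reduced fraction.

N_ring = 16 + 2·14 = 44
16(ω_s−ω_c) = −44(ω_r−ω_c),  ω_r=0, ω_c=1
ω_s = 1 − (44/16)(0−1) = 15/4
ω_s/ω_c = 15/4

15/4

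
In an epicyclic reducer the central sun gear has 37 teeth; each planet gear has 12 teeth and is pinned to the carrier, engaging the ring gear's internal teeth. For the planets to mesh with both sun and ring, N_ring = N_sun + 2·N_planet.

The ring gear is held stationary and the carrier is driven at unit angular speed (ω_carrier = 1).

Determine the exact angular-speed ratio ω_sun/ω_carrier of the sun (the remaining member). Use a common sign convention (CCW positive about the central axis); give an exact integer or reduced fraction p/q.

98/37

N_ring = 37 + 2·12 = 61
37(ω_s−ω_c) = −61(ω_r−ω_c),  ω_r=0, ω_c=1
ω_s = 1 − (61/37)(0−1) = 98/37
ω_s/ω_c = 98/37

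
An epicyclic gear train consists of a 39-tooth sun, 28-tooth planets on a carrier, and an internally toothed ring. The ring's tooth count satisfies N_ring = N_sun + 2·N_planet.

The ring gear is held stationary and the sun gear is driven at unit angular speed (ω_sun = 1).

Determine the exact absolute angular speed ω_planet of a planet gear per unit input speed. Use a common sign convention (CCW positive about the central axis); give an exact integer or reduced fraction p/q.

-39/56

N_ring = 39 + 2·28 = 95
39(ω_s−ω_c) = −95(ω_r−ω_c),  ω_r=0, ω_s=1
39(1−ω_c) = −95(0−ω_c)  ⇒  134ω_c = 39  ⇒  ω_c = 39/134
sun–planet: 39·(1−39/134) = −28·(ω_p−ω_c)  ⇒  ω_p−ω_c = −(39/28)·(95/134) = -3705/3752
ω_p = 39/134 − 3705/3752 = -39/56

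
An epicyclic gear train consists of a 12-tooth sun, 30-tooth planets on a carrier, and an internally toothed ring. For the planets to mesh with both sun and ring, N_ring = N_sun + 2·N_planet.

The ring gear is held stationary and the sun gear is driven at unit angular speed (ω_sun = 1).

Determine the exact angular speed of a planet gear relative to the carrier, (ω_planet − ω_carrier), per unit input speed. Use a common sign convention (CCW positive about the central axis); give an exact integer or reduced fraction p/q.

-12/35

N_ring = 12 + 2·30 = 72
12(ω_s−ω_c) = −72(ω_r−ω_c),  ω_r=0, ω_s=1
12(1−ω_c) = −72(0−ω_c)  ⇒  84ω_c = 12  ⇒  ω_c = 1/7
sun–planet: 12·(1−1/7) = −30·(ω_p−ω_c)  ⇒  ω_p−ω_c = −(12/30)·(6/7) = -12/35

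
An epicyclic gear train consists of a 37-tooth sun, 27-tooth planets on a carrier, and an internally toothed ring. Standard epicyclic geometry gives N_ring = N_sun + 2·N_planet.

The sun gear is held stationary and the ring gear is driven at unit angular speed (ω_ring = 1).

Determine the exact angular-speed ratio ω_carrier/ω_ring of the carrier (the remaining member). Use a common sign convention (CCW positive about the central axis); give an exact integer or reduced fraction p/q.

91/128

N_ring = 37 + 2·27 = 91
37(ω_s−ω_c) = −91(ω_r−ω_c),  ω_s=0, ω_r=1
37(0−ω_c) = −91(1−ω_c)  ⇒  128ω_c = 91  ⇒  ω_c = 91/128
ω_c/ω_r = 91/128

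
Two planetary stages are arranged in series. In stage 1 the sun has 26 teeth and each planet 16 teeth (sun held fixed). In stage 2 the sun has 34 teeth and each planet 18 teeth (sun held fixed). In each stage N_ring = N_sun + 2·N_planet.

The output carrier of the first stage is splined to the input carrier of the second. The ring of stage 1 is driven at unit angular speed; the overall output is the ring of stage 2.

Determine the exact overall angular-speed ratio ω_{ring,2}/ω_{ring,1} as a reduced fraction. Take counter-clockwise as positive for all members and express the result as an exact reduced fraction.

Stage 1: N_ring = 26 + 2·16 = 58
Stage 1: 26(ω_s−ω_c) = −58(ω_r−ω_c),  ω_s=0, ω_r=1
Stage 1: 26(0−ω_c) = −58(1−ω_c)  ⇒  84ω_c = 58  ⇒  ω_c = 29/42
  ⇒ ω_c¹/ω_r¹ = 29/42
Stage 2: N_ring = 34 + 2·18 = 70
Stage 2: 34(ω_s−ω_c) = −70(ω_r−ω_c),  ω_s=0, ω_c=1
Stage 2: ω_r = 1 − (34/70)(0−1) = 52/35
  ⇒ ω_r²/ω_c² = 52/35
Coupling ω_c² = ω_c¹ ⇒ overall = 29/42 × 52/35 = 754/735

754/735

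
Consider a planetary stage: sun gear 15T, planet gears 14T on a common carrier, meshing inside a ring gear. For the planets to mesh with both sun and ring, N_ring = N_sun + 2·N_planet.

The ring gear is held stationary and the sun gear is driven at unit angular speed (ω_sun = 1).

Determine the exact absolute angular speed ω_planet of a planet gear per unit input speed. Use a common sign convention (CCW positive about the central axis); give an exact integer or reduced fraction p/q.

-15/28

N_ring = 15 + 2·14 = 43
15(ω_s−ω_c) = −43(ω_r−ω_c),  ω_r=0, ω_s=1
15(1−ω_c) = −43(0−ω_c)  ⇒  58ω_c = 15  ⇒  ω_c = 15/58
sun–planet: 15·(1−15/58) = −14·(ω_p−ω_c)  ⇒  ω_p−ω_c = −(15/14)·(43/58) = -645/812
ω_p = 15/58 − 645/812 = -15/28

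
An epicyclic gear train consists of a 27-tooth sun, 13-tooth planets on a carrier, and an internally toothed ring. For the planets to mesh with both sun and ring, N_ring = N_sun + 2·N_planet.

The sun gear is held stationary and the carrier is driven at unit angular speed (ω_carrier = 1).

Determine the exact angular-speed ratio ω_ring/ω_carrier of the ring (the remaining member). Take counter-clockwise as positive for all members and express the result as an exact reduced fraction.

80/53

N_ring = 27 + 2·13 = 53
27(ω_s−ω_c) = −53(ω_r−ω_c),  ω_s=0, ω_c=1
ω_r = 1 − (27/53)(0−1) = 80/53
ω_r/ω_c = 80/53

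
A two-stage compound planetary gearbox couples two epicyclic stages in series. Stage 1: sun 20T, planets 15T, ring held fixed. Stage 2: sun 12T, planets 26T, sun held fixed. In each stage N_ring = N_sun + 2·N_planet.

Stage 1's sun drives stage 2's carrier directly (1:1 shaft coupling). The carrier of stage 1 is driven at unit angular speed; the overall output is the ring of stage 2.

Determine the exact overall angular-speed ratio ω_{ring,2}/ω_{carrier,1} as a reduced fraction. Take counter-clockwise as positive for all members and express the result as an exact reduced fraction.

133/32

Stage 1: N_ring = 20 + 2·15 = 50
Stage 1: 20(ω_s−ω_c) = −50(ω_r−ω_c),  ω_r=0, ω_c=1
Stage 1: ω_s = 1 − (50/20)(0−1) = 7/2
  ⇒ ω_s¹/ω_c¹ = 7/2
Stage 2: N_ring = 12 + 2·26 = 64
Stage 2: 12(ω_s−ω_c) = −64(ω_r−ω_c),  ω_s=0, ω_c=1
Stage 2: ω_r = 1 − (12/64)(0−1) = 19/16
  ⇒ ω_r²/ω_c² = 19/16
Coupling ω_c² = ω_s¹ ⇒ overall = 7/2 × 19/16 = 133/32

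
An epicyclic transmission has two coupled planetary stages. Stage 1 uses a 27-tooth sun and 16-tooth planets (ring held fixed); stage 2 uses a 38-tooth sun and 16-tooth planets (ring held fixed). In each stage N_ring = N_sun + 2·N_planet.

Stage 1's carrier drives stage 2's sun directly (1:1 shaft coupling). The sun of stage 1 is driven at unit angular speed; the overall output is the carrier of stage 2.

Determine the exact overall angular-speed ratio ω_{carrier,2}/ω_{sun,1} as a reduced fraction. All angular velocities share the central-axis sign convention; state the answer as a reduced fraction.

19/172

Stage 1: N_ring = 27 + 2·16 = 59
Stage 1: 27(ω_s−ω_c) = −59(ω_r−ω_c),  ω_r=0, ω_s=1
Stage 1: 27(1−ω_c) = −59(0−ω_c)  ⇒  86ω_c = 27  ⇒  ω_c = 27/86
  ⇒ ω_c¹/ω_s¹ = 27/86
Stage 2: N_ring = 38 + 2·16 = 70
Stage 2: 38(ω_s−ω_c) = −70(ω_r−ω_c),  ω_r=0, ω_s=1
Stage 2: 38(1−ω_c) = −70(0−ω_c)  ⇒  108ω_c = 38  ⇒  ω_c = 19/54
  ⇒ ω_c²/ω_s² = 19/54
Coupling ω_s² = ω_c¹ ⇒ overall = 27/86 × 19/54 = 19/172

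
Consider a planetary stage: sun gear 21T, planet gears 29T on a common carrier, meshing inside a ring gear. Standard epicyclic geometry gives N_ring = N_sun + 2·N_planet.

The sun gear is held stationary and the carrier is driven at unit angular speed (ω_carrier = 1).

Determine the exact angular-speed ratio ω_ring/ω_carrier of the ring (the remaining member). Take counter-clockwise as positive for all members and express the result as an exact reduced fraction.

N_ring = 21 + 2·29 = 79
21(ω_s−ω_c) = −79(ω_r−ω_c),  ω_s=0, ω_c=1
ω_r = 1 − (21/79)(0−1) = 100/79
ω_r/ω_c = 100/79

100/79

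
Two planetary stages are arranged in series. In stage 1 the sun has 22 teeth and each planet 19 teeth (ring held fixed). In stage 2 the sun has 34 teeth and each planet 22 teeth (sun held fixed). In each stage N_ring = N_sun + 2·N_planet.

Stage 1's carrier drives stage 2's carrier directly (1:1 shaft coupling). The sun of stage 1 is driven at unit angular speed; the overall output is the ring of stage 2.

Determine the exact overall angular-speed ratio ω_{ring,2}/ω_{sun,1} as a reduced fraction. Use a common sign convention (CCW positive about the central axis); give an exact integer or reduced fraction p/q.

Stage 1: N_ring = 22 + 2·19 = 60
Stage 1: 22(ω_s−ω_c) = −60(ω_r−ω_c),  ω_r=0, ω_s=1
Stage 1: 22(1−ω_c) = −60(0−ω_c)  ⇒  82ω_c = 22  ⇒  ω_c = 11/41
  ⇒ ω_c¹/ω_s¹ = 11/41
Stage 2: N_ring = 34 + 2·22 = 78
Stage 2: 34(ω_s−ω_c) = −78(ω_r−ω_c),  ω_s=0, ω_c=1
Stage 2: ω_r = 1 − (34/78)(0−1) = 56/39
  ⇒ ω_r²/ω_c² = 56/39
Coupling ω_c² = ω_c¹ ⇒ overall = 11/41 × 56/39 = 616/1599

616/1599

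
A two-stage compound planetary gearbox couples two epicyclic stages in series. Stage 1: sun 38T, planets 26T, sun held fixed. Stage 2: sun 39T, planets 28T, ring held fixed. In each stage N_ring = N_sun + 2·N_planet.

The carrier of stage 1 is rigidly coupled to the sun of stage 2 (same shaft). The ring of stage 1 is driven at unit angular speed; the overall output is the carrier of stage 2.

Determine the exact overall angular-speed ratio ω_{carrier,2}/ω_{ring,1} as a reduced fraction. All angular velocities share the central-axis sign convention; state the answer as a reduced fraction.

Stage 1: N_ring = 38 + 2·26 = 90
Stage 1: 38(ω_s−ω_c) = −90(ω_r−ω_c),  ω_s=0, ω_r=1
Stage 1: 38(0−ω_c) = −90(1−ω_c)  ⇒  128ω_c = 90  ⇒  ω_c = 45/64
  ⇒ ω_c¹/ω_r¹ = 45/64
Stage 2: N_ring = 39 + 2·28 = 95
Stage 2: 39(ω_s−ω_c) = −95(ω_r−ω_c),  ω_r=0, ω_s=1
Stage 2: 39(1−ω_c) = −95(0−ω_c)  ⇒  134ω_c = 39  ⇒  ω_c = 39/134
  ⇒ ω_c²/ω_s² = 39/134
Coupling ω_s² = ω_c¹ ⇒ overall = 45/64 × 39/134 = 1755/8576

1755/8576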